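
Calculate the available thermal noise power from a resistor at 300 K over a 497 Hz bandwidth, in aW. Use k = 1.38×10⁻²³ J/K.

2.06 aW

P_n = kTB = 1.38×10⁻²³ × 300 × 4.97×10² = 2.06×10⁻¹⁸ W = 2.06 aW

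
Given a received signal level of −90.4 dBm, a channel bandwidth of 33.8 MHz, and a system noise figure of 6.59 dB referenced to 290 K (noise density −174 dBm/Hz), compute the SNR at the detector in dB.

Noise floor: N = −174 + 10 log₁₀(B) + NF
10 log₁₀(3.38×10⁷) = 75.29 dB
N = −174 + 75.29 + 6.59 = −92.12 dBm
SNR = P_sig − N = −90.4 − (−92.12) = 1.72 dB → 1.7 dB

1.7 dB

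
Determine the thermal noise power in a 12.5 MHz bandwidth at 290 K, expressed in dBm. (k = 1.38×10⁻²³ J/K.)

−103.0 dBm

P_n = kTB = 1.38×10⁻²³ × 290 × 1.25×10⁷ = 5.00×10⁻¹⁴ W
In dBm: 10 log₁₀(5.00×10⁻¹⁴ / 10⁻³) = −103.0 dBm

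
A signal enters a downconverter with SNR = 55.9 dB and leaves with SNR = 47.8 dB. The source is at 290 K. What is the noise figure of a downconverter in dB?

NF (dB) = SNR_in(dB) − SNR_out(dB) when the source is at T₀
NF = 55.9 − 47.8 = 8.1 dB

8.1 dB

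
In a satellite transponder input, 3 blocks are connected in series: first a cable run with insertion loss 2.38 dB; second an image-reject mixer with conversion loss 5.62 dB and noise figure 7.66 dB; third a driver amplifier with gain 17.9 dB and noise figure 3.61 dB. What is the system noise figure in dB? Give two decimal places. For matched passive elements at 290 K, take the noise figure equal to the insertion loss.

Convert to linear (a loss of L dB is a gain of −L dB): F_i = 10^(NF_i/10), G_i = 10^(G_i,dB/10)
  Stage 1: F_1 = 10^(2.38/10) = 1.730, G_1 = 10^(−2.38/10) = 0.5781
  Stage 2: F_2 = 10^(7.66/10) = 5.834, G_2 = 10^(−5.62/10) = 0.2742
  Stage 3: F_3 = 10^(3.61/10) = 2.296, G_3 = 10^(17.9/10) = 61.66
Friis cascade:
  F = 1.730 + (5.834 − 1)/0.5781 + (2.296 − 1)/0.1585 = 18.27
NF = 10 log₁₀(18.27) = 12.62 dB

12.62 dB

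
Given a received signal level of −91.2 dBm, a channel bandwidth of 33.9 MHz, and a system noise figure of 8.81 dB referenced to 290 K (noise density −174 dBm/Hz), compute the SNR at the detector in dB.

−1.3 dB

Noise floor: N = −174 + 10 log₁₀(B) + NF
10 log₁₀(3.39×10⁷) = 75.3 dB
N = −174 + 75.3 + 8.81 = −89.89 dBm
SNR = P_sig − N = −91.2 − (−89.89) = −1.31 dB → −1.3 dB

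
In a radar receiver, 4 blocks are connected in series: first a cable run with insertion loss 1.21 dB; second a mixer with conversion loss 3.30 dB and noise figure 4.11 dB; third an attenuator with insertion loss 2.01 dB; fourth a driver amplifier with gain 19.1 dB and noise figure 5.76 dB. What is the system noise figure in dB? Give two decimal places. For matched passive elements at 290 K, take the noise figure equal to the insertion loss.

Convert to linear (a loss of L dB is a gain of −L dB): F_i = 10^(NF_i/10), G_i = 10^(G_i,dB/10)
  Stage 1: F_1 = 10^(1.21/10) = 1.321, G_1 = 10^(−1.21/10) = 0.7568
  Stage 2: F_2 = 10^(4.11/10) = 2.576, G_2 = 10^(−3.30/10) = 0.4677
  Stage 3: F_3 = 10^(2.01/10) = 1.589, G_3 = 10^(−2.01/10) = 0.6295
  Stage 4: F_4 = 10^(5.76/10) = 3.767, G_4 = 10^(19.1/10) = 81.28
Friis cascade:
  F = 1.321 + (2.576 − 1)/0.7568 + (1.589 − 1)/0.3540 + (3.767 − 1)/0.2228 = 17.48
NF = 10 log₁₀(17.48) = 12.43 dB

12.43 dB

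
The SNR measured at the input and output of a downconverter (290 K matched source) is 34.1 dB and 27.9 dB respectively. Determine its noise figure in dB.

NF (dB) = SNR_in(dB) − SNR_out(dB) when the source is at T₀
NF = 34.1 − 27.9 = 6.2 dB

6.2 dB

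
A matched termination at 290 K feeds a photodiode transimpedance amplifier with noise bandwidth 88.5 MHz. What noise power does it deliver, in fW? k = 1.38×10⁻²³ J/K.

P_n = kTB = 1.38×10⁻²³ × 290 × 8.85×10⁷ = 3.54×10⁻¹³ W = 354 fW

354 fW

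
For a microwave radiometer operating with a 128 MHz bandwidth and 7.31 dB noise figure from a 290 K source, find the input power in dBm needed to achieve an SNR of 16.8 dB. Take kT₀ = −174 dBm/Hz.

Sensitivity = −174 + 10 log₁₀(B) + NF + SNR_min
= −174 + 81.07 + 7.31 + 16.8
= −68.82 dBm → −68.8 dBm

−68.8 dBm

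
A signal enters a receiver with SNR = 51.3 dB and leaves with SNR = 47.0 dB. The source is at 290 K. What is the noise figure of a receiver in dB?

4.3 dB

NF (dB) = SNR_in(dB) − SNR_out(dB) when the source is at T₀
NF = 51.3 − 47.0 = 4.3 dB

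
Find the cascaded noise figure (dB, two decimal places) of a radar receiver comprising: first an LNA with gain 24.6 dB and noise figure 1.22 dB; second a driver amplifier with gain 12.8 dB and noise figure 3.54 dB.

1.23 dB

Convert to linear (a loss of L dB is a gain of −L dB): F_i = 10^(NF_i/10), G_i = 10^(G_i,dB/10)
  Stage 1: F_1 = 10^(1.22/10) = 1.324, G_1 = 10^(24.6/10) = 288.4
  Stage 2: F_2 = 10^(3.54/10) = 2.259, G_2 = 10^(12.8/10) = 19.05
Friis cascade:
  F = 1.324 + (2.259 − 1)/288.4 = 1.329
NF = 10 log₁₀(1.329) = 1.23 dB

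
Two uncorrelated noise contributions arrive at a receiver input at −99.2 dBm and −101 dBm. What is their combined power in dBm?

−97.0 dBm

Convert to linear, add, convert back:
P₁ = 1.20×10⁻¹³ W, P₂ = 7.94×10⁻¹⁴ W
P_tot = 2.00×10⁻¹³ W → 10 log₁₀(P_tot / 10⁻³) = −97.0 dBm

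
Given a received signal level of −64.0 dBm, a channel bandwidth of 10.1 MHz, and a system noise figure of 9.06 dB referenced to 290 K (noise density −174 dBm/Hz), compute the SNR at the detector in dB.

30.9 dB

Noise floor: N = −174 + 10 log₁₀(B) + NF
10 log₁₀(1.01×10⁷) = 70.04 dB
N = −174 + 70.04 + 9.06 = −94.90 dBm
SNR = P_sig − N = −64.0 − (−94.90) = 30.90 dB → 30.9 dB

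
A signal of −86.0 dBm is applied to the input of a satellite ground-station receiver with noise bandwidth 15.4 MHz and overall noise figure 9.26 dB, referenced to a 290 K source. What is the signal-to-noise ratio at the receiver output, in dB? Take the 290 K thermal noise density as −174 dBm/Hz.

Noise floor: N = −174 + 10 log₁₀(B) + NF
10 log₁₀(1.54×10⁷) = 71.88 dB
N = −174 + 71.88 + 9.26 = −92.86 dBm
SNR = P_sig − N = −86.0 − (−92.86) = 6.86 dB → 6.9 dB

6.9 dB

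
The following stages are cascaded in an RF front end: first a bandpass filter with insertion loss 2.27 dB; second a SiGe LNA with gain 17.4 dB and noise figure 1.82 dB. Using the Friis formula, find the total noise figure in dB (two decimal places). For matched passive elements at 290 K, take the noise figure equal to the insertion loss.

4.09 dB

Convert to linear (a loss of L dB is a gain of −L dB): F_i = 10^(NF_i/10), G_i = 10^(G_i,dB/10)
  Stage 1: F_1 = 10^(2.27/10) = 1.687, G_1 = 10^(−2.27/10) = 0.5929
  Stage 2: F_2 = 10^(1.82/10) = 1.521, G_2 = 10^(17.4/10) = 54.95
Friis cascade:
  F = 1.687 + (1.521 − 1)/0.5929 = 2.564
NF = 10 log₁₀(2.564) = 4.09 dB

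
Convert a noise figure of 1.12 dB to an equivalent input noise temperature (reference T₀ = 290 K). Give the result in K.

85.3 K

F = 10^(1.12/10) = 1.2942
T_e = (F − 1)·T₀ = (1.2942 − 1) × 290 = 85.3 K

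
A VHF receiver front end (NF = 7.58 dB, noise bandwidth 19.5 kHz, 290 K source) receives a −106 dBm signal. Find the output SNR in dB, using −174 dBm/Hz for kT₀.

Noise floor: N = −174 + 10 log₁₀(B) + NF
10 log₁₀(1.95×10⁴) = 42.9 dB
N = −174 + 42.9 + 7.58 = −123.52 dBm
SNR = P_sig − N = −106 − (−123.52) = 17.52 dB → 17.5 dB

17.5 dB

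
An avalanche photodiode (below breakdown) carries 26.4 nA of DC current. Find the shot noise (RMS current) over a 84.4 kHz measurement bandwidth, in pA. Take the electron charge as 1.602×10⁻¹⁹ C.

26.7 pA

I_n = √(2qI·B)
2qI·B = 2 × 1.602×10⁻¹⁹ × 2.64×10⁻⁸ × 8.44×10⁴ = 7.14×10⁻²² A²
I_n = √(7.14×10⁻²²) = 2.67×10⁻¹¹ A = 26.7 pA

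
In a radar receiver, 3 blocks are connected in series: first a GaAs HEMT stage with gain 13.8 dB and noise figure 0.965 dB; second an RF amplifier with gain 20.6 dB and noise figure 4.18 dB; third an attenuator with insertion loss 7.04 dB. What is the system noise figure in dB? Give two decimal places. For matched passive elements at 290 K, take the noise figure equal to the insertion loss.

1.20 dB

Convert to linear (a loss of L dB is a gain of −L dB): F_i = 10^(NF_i/10), G_i = 10^(G_i,dB/10)
  Stage 1: F_1 = 10^(0.965/10) = 1.249, G_1 = 10^(13.8/10) = 23.99
  Stage 2: F_2 = 10^(4.18/10) = 2.618, G_2 = 10^(20.6/10) = 114.8
  Stage 3: F_3 = 10^(7.04/10) = 5.058, G_3 = 10^(−7.04/10) = 0.1977
Friis cascade:
  F = 1.249 + (2.618 − 1)/23.99 + (5.058 − 1)/2754 = 1.318
NF = 10 log₁₀(1.318) = 1.20 dB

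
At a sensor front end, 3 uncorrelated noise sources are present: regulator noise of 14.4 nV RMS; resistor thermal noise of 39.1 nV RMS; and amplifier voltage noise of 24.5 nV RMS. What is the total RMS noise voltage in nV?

48.3 nV

Uncorrelated sources add in power (mean-square): V_tot = √(ΣV_i²)
V_tot = √[(1.44×10⁻⁸)² + (3.91×10⁻⁸)² + (2.45×10⁻⁸)²] = 4.83×10⁻⁸ V = 48.3 nV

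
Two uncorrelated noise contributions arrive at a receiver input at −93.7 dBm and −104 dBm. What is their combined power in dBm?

−93.3 dBm

Convert to linear, add, convert back:
P₁ = 4.27×10⁻¹³ W, P₂ = 3.98×10⁻¹⁴ W
P_tot = 4.66×10⁻¹³ W → 10 log₁₀(P_tot / 10⁻³) = −93.3 dBm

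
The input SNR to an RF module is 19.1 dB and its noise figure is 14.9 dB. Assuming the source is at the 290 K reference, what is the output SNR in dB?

By definition F = SNR_in/SNR_out, so in dB: SNR_out = SNR_in − NF
SNR_out = 19.1 − 14.9 = 4.2 dB

4.2 dB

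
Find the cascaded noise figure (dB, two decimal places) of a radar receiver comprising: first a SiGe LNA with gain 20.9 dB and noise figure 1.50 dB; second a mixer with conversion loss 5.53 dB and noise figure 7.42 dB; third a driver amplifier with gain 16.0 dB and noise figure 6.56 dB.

Convert to linear (a loss of L dB is a gain of −L dB): F_i = 10^(NF_i/10), G_i = 10^(G_i,dB/10)
  Stage 1: F_1 = 10^(1.50/10) = 1.413, G_1 = 10^(20.9/10) = 123.0
  Stage 2: F_2 = 10^(7.42/10) = 5.521, G_2 = 10^(−5.53/10) = 0.2799
  Stage 3: F_3 = 10^(6.56/10) = 4.529, G_3 = 10^(16.0/10) = 39.81
Friis cascade:
  F = 1.413 + (5.521 − 1)/123.0 + (4.529 − 1)/34.43 = 1.552
NF = 10 log₁₀(1.552) = 1.91 dB

1.91 dB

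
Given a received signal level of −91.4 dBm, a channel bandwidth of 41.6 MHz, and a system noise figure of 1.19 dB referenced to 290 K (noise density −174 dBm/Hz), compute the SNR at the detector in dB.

5.2 dB

Noise floor: N = −174 + 10 log₁₀(B) + NF
10 log₁₀(4.16×10⁷) = 76.19 dB
N = −174 + 76.19 + 1.19 = −96.62 dBm
SNR = P_sig − N = −91.4 − (−96.62) = 5.22 dB → 5.2 dB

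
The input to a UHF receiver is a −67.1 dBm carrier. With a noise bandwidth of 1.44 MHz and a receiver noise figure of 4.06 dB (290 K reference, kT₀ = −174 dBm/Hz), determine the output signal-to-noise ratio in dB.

Noise floor: N = −174 + 10 log₁₀(B) + NF
10 log₁₀(1.44×10⁶) = 61.58 dB
N = −174 + 61.58 + 4.06 = −108.36 dBm
SNR = P_sig − N = −67.1 − (−108.36) = 41.26 dB → 41.3 dB

41.3 dB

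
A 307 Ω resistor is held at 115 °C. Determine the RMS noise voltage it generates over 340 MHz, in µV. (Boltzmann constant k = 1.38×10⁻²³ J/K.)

T = 115 °C + 273.15 = 388.15 K
V_n = √(4kTRB)
4kTRB = 4 × 1.38×10⁻²³ × 388.15 × 3.07×10² × 3.40×10⁸ = 2.24×10⁻⁹ V²
V_n = √(2.24×10⁻⁹) = 4.73×10⁻⁵ V = 47.3 µV

47.3 µV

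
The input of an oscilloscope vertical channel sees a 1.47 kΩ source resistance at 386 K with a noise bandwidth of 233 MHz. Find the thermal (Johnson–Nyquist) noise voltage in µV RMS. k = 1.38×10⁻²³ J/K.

85.4 µV

V_n = √(4kTRB)
4kTRB = 4 × 1.38×10⁻²³ × 386 × 1.47×10³ × 2.33×10⁸ = 7.30×10⁻⁹ V²
V_n = √(7.30×10⁻⁹) = 8.54×10⁻⁵ V = 85.4 µV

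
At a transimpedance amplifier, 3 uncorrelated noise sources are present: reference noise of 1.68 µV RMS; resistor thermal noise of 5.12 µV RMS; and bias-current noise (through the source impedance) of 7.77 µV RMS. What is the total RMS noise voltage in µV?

9.46 µV

Uncorrelated sources add in power (mean-square): V_tot = √(ΣV_i²)
V_tot = √[(1.68×10⁻⁶)² + (5.12×10⁻⁶)² + (7.77×10⁻⁶)²] = 9.46×10⁻⁶ V = 9.46 µV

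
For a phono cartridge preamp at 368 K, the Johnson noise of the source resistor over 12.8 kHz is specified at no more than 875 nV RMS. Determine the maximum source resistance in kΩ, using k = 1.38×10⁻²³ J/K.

Johnson–Nyquist: V_n = √(4kTRB) ⇒ R = V_n² / (4kTB)
4kTB = 4 × 1.38×10⁻²³ × 368 × 1.28×10⁴ = 2.60×10⁻¹⁶
R = (8.75×10⁻⁷)² / 2.60×10⁻¹⁶ = 2.94×10³ Ω = 2.94 kΩ

2.94 kΩ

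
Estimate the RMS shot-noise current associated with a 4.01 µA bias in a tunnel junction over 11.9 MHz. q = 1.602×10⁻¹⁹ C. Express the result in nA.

I_n = √(2qI·B)
2qI·B = 2 × 1.602×10⁻¹⁹ × 4.01×10⁻⁶ × 1.19×10⁷ = 1.53×10⁻¹⁷ A²
I_n = √(1.53×10⁻¹⁷) = 3.91×10⁻⁹ A = 3.91 nA

3.91 nA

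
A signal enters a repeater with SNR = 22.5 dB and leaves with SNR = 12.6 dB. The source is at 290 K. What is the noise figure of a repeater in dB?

NF (dB) = SNR_in(dB) − SNR_out(dB) when the source is at T₀
NF = 22.5 − 12.6 = 9.9 dB

9.9 dB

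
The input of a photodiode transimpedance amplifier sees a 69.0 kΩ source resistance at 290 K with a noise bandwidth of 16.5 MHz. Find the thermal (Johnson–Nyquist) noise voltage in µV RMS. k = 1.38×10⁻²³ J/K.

V_n = √(4kTRB)
4kTRB = 4 × 1.38×10⁻²³ × 290 × 6.90×10⁴ × 1.65×10⁷ = 1.82×10⁻⁸ V²
V_n = √(1.82×10⁻⁸) = 1.35×10⁻⁴ V = 135 µV

135 µV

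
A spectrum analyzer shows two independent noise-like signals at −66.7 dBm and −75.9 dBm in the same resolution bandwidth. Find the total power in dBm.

−66.2 dBm

Convert to linear, add, convert back:
P₁ = 2.14×10⁻¹⁰ W, P₂ = 2.57×10⁻¹¹ W
P_tot = 2.40×10⁻¹⁰ W → 10 log₁₀(P_tot / 10⁻³) = −66.2 dBm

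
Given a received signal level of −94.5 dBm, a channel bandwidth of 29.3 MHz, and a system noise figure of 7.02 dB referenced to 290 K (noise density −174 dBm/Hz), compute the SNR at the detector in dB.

Noise floor: N = −174 + 10 log₁₀(B) + NF
10 log₁₀(2.93×10⁷) = 74.67 dB
N = −174 + 74.67 + 7.02 = −92.31 dBm
SNR = P_sig − N = −94.5 − (−92.31) = −2.19 dB → −2.2 dB

−2.2 dB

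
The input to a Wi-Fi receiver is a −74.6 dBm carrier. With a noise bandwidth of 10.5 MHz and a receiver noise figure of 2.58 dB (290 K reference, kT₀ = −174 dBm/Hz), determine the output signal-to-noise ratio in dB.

Noise floor: N = −174 + 10 log₁₀(B) + NF
10 log₁₀(1.05×10⁷) = 70.21 dB
N = −174 + 70.21 + 2.58 = −101.21 dBm
SNR = P_sig − N = −74.6 − (−101.21) = 26.61 dB → 26.6 dB

26.6 dB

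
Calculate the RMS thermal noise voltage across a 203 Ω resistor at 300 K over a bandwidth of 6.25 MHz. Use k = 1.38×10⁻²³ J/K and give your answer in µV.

4.58 µV

V_n = √(4kTRB)
4kTRB = 4 × 1.38×10⁻²³ × 300 × 2.03×10² × 6.25×10⁶ = 2.10×10⁻¹¹ V²
V_n = √(2.10×10⁻¹¹) = 4.58×10⁻⁶ V = 4.58 µV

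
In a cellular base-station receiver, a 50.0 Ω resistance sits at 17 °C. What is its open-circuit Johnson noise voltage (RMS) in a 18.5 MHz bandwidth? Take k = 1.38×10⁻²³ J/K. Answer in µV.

T = 17 °C + 273.15 = 290.15 K
V_n = √(4kTRB)
4kTRB = 4 × 1.38×10⁻²³ × 290.15 × 5.00×10¹ × 1.85×10⁷ = 1.48×10⁻¹¹ V²
V_n = √(1.48×10⁻¹¹) = 3.85×10⁻⁶ V = 3.85 µV

3.85 µV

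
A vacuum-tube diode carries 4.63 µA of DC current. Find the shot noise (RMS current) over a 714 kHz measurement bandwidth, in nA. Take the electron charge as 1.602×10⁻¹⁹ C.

I_n = √(2qI·B)
2qI·B = 2 × 1.602×10⁻¹⁹ × 4.63×10⁻⁶ × 7.14×10⁵ = 1.06×10⁻¹⁸ A²
I_n = √(1.06×10⁻¹⁸) = 1.03×10⁻⁹ A = 1.03 nA

1.03 nA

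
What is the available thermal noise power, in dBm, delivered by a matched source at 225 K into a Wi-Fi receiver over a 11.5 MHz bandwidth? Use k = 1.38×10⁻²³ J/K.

P_n = kTB = 1.38×10⁻²³ × 225 × 1.15×10⁷ = 3.57×10⁻¹⁴ W
In dBm: 10 log₁₀(3.57×10⁻¹⁴ / 10⁻³) = −104.5 dBm

−104.5 dBm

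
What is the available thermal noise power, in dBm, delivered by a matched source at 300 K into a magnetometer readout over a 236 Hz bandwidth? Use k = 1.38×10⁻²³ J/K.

P_n = kTB = 1.38×10⁻²³ × 300 × 2.36×10² = 9.77×10⁻¹⁹ W
In dBm: 10 log₁₀(9.77×10⁻¹⁹ / 10⁻³) = −150.1 dBm

−150.1 dBm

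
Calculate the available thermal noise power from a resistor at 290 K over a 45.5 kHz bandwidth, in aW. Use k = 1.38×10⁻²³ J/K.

182 aW

P_n = kTB = 1.38×10⁻²³ × 290 × 4.55×10⁴ = 1.82×10⁻¹⁶ W = 182 aW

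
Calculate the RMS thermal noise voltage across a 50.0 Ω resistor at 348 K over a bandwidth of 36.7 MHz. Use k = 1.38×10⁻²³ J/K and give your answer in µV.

5.94 µV

V_n = √(4kTRB)
4kTRB = 4 × 1.38×10⁻²³ × 348 × 5.00×10¹ × 3.67×10⁷ = 3.52×10⁻¹¹ V²
V_n = √(3.52×10⁻¹¹) = 5.94×10⁻⁶ V = 5.94 µV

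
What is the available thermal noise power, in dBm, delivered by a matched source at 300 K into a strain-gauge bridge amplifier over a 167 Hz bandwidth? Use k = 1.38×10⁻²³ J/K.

−151.6 dBm

P_n = kTB = 1.38×10⁻²³ × 300 × 1.67×10² = 6.91×10⁻¹⁹ W
In dBm: 10 log₁₀(6.91×10⁻¹⁹ / 10⁻³) = −151.6 dBm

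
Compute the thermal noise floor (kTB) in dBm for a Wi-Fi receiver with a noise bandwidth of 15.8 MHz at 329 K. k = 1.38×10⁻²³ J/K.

−101.4 dBm

P_n = kTB = 1.38×10⁻²³ × 329 × 1.58×10⁷ = 7.17×10⁻¹⁴ W
In dBm: 10 log₁₀(7.17×10⁻¹⁴ / 10⁻³) = −101.4 dBm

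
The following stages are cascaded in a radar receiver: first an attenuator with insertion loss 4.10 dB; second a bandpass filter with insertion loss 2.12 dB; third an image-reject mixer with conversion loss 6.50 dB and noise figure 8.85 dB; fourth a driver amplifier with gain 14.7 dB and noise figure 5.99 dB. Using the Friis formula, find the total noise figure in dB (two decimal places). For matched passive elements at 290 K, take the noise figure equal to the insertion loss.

Convert to linear (a loss of L dB is a gain of −L dB): F_i = 10^(NF_i/10), G_i = 10^(G_i,dB/10)
  Stage 1: F_1 = 10^(4.10/10) = 2.570, G_1 = 10^(−4.10/10) = 0.3890
  Stage 2: F_2 = 10^(2.12/10) = 1.629, G_2 = 10^(−2.12/10) = 0.6138
  Stage 3: F_3 = 10^(8.85/10) = 7.674, G_3 = 10^(−6.50/10) = 0.2239
  Stage 4: F_4 = 10^(5.99/10) = 3.972, G_4 = 10^(14.7/10) = 29.51
Friis cascade:
  F = 2.570 + (1.629 − 1)/0.3890 + (7.674 − 1)/0.2388 + (3.972 − 1)/0.05346 = 87.73
NF = 10 log₁₀(87.73) = 19.43 dB

19.43 dB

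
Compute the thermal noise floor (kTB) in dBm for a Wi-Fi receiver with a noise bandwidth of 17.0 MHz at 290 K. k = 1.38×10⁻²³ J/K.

−101.7 dBm

P_n = kTB = 1.38×10⁻²³ × 290 × 1.70×10⁷ = 6.80×10⁻¹⁴ W
In dBm: 10 log₁₀(6.80×10⁻¹⁴ / 10⁻³) = −101.7 dBm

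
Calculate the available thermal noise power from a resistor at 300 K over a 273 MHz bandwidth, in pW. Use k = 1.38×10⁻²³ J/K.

P_n = kTB = 1.38×10⁻²³ × 300 × 2.73×10⁸ = 1.13×10⁻¹² W = 1.13 pW

1.13 pW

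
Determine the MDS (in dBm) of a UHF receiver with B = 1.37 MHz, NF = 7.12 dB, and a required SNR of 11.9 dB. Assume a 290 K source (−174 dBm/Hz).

−93.6 dBm

Sensitivity = −174 + 10 log₁₀(B) + NF + SNR_min
= −174 + 61.37 + 7.12 + 11.9
= −93.61 dBm → −93.6 dBm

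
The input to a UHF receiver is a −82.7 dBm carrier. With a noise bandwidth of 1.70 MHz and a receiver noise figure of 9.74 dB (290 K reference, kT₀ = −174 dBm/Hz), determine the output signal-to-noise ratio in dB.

Noise floor: N = −174 + 10 log₁₀(B) + NF
10 log₁₀(1.70×10⁶) = 62.3 dB
N = −174 + 62.3 + 9.74 = −101.96 dBm
SNR = P_sig − N = −82.7 − (−101.96) = 19.26 dB → 19.3 dB

19.3 dB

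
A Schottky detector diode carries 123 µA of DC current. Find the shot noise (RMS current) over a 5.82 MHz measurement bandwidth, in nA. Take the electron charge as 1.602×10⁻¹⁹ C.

15.1 nA

I_n = √(2qI·B)
2qI·B = 2 × 1.602×10⁻¹⁹ × 1.23×10⁻⁴ × 5.82×10⁶ = 2.29×10⁻¹⁶ A²
I_n = √(2.29×10⁻¹⁶) = 1.51×10⁻⁸ A = 15.1 nA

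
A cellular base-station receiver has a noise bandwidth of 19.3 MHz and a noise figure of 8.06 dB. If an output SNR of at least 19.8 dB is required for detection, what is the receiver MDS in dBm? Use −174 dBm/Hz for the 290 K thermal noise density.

−73.3 dBm

Sensitivity = −174 + 10 log₁₀(B) + NF + SNR_min
= −174 + 72.86 + 8.06 + 19.8
= −73.28 dBm → −73.3 dBm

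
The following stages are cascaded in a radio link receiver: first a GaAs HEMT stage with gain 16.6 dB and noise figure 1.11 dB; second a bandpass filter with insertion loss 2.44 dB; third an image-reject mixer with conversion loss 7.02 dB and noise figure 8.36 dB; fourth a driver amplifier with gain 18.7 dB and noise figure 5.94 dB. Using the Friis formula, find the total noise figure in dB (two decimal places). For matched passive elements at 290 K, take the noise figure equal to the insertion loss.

Convert to linear (a loss of L dB is a gain of −L dB): F_i = 10^(NF_i/10), G_i = 10^(G_i,dB/10)
  Stage 1: F_1 = 10^(1.11/10) = 1.291, G_1 = 10^(16.6/10) = 45.71
  Stage 2: F_2 = 10^(2.44/10) = 1.754, G_2 = 10^(−2.44/10) = 0.5702
  Stage 3: F_3 = 10^(8.36/10) = 6.855, G_3 = 10^(−7.02/10) = 0.1986
  Stage 4: F_4 = 10^(5.94/10) = 3.926, G_4 = 10^(18.7/10) = 74.13
Friis cascade:
  F = 1.291 + (1.754 − 1)/45.71 + (6.855 − 1)/26.06 + (3.926 − 1)/5.176 = 2.098
NF = 10 log₁₀(2.098) = 3.22 dB

3.22 dB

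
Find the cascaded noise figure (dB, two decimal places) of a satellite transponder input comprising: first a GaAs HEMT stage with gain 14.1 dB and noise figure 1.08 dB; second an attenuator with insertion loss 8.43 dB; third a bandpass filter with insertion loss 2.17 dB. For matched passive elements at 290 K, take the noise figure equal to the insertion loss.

Convert to linear (a loss of L dB is a gain of −L dB): F_i = 10^(NF_i/10), G_i = 10^(G_i,dB/10)
  Stage 1: F_1 = 10^(1.08/10) = 1.282, G_1 = 10^(14.1/10) = 25.70
  Stage 2: F_2 = 10^(8.43/10) = 6.966, G_2 = 10^(−8.43/10) = 0.1435
  Stage 3: F_3 = 10^(2.17/10) = 1.648, G_3 = 10^(−2.17/10) = 0.6067
Friis cascade:
  F = 1.282 + (6.966 − 1)/25.70 + (1.648 − 1)/3.690 = 1.690
NF = 10 log₁₀(1.690) = 2.28 dB

2.28 dB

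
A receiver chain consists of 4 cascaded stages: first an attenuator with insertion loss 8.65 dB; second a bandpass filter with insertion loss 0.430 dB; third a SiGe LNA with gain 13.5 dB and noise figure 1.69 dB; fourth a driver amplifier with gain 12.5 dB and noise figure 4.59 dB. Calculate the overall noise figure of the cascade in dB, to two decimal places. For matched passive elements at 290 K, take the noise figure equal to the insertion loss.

Convert to linear (a loss of L dB is a gain of −L dB): F_i = 10^(NF_i/10), G_i = 10^(G_i,dB/10)
  Stage 1: F_1 = 10^(8.65/10) = 7.328, G_1 = 10^(−8.65/10) = 0.1365
  Stage 2: F_2 = 10^(0.430/10) = 1.104, G_2 = 10^(−0.430/10) = 0.9057
  Stage 3: F_3 = 10^(1.69/10) = 1.476, G_3 = 10^(13.5/10) = 22.39
  Stage 4: F_4 = 10^(4.59/10) = 2.877, G_4 = 10^(12.5/10) = 17.78
Friis cascade:
  F = 7.328 + (1.104 − 1)/0.1365 + (1.476 − 1)/0.1236 + (2.877 − 1)/2.767 = 12.62
NF = 10 log₁₀(12.62) = 11.01 dB

11.01 dB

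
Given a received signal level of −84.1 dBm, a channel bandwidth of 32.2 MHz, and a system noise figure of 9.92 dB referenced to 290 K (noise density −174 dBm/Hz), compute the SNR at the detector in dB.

4.9 dB

Noise floor: N = −174 + 10 log₁₀(B) + NF
10 log₁₀(3.22×10⁷) = 75.08 dB
N = −174 + 75.08 + 9.92 = −89.00 dBm
SNR = P_sig − N = −84.1 − (−89.00) = 4.90 dB → 4.9 dB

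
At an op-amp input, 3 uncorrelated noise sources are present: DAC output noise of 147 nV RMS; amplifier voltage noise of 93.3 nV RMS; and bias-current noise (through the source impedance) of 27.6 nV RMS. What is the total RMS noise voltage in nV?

176 nV

Uncorrelated sources add in power (mean-square): V_tot = √(ΣV_i²)
V_tot = √[(1.47×10⁻⁷)² + (9.33×10⁻⁸)² + (2.76×10⁻⁸)²] = 1.76×10⁻⁷ V = 176 nV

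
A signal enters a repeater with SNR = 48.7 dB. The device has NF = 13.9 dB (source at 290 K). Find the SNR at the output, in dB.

34.8 dB

By definition F = SNR_in/SNR_out, so in dB: SNR_out = SNR_in − NF
SNR_out = 48.7 − 13.9 = 34.8 dB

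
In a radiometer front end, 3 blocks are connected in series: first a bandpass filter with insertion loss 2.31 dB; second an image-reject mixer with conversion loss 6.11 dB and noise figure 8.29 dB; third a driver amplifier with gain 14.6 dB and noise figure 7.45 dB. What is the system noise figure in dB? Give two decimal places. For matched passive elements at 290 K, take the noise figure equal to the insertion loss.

Convert to linear (a loss of L dB is a gain of −L dB): F_i = 10^(NF_i/10), G_i = 10^(G_i,dB/10)
  Stage 1: F_1 = 10^(2.31/10) = 1.702, G_1 = 10^(−2.31/10) = 0.5875
  Stage 2: F_2 = 10^(8.29/10) = 6.745, G_2 = 10^(−6.11/10) = 0.2449
  Stage 3: F_3 = 10^(7.45/10) = 5.559, G_3 = 10^(14.6/10) = 28.84
Friis cascade:
  F = 1.702 + (6.745 − 1)/0.5875 + (5.559 − 1)/0.1439 = 43.17
NF = 10 log₁₀(43.17) = 16.35 dB

16.35 dB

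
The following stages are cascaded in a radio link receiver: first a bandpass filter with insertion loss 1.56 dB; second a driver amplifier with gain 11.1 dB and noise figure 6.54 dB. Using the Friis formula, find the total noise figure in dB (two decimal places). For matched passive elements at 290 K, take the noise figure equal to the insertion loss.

Convert to linear (a loss of L dB is a gain of −L dB): F_i = 10^(NF_i/10), G_i = 10^(G_i,dB/10)
  Stage 1: F_1 = 10^(1.56/10) = 1.432, G_1 = 10^(−1.56/10) = 0.6982
  Stage 2: F_2 = 10^(6.54/10) = 4.508, G_2 = 10^(11.1/10) = 12.88
Friis cascade:
  F = 1.432 + (4.508 − 1)/0.6982 = 6.457
NF = 10 log₁₀(6.457) = 8.10 dB

8.10 dB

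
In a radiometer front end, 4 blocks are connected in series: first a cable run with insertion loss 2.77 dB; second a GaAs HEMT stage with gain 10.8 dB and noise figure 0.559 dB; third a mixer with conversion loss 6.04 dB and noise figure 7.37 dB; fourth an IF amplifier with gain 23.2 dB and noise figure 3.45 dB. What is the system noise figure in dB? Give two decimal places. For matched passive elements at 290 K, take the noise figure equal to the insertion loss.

5.59 dB

Convert to linear (a loss of L dB is a gain of −L dB): F_i = 10^(NF_i/10), G_i = 10^(G_i,dB/10)
  Stage 1: F_1 = 10^(2.77/10) = 1.892, G_1 = 10^(−2.77/10) = 0.5284
  Stage 2: F_2 = 10^(0.559/10) = 1.137, G_2 = 10^(10.8/10) = 12.02
  Stage 3: F_3 = 10^(7.37/10) = 5.458, G_3 = 10^(−6.04/10) = 0.2489
  Stage 4: F_4 = 10^(3.45/10) = 2.213, G_4 = 10^(23.2/10) = 208.9
Friis cascade:
  F = 1.892 + (1.137 − 1)/0.5284 + (5.458 − 1)/6.353 + (2.213 − 1)/1.581 = 3.621
NF = 10 log₁₀(3.621) = 5.59 dB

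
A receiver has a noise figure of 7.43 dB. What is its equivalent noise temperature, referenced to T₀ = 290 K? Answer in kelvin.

1315 K

F = 10^(7.43/10) = 5.5335
T_e = (F − 1)·T₀ = (5.5335 − 1) × 290 = 1315 K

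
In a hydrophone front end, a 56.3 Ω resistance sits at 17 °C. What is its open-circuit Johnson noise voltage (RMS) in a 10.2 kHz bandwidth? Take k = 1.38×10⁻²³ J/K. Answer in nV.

T = 17 °C + 273.15 = 290.15 K
V_n = √(4kTRB)
4kTRB = 4 × 1.38×10⁻²³ × 290.15 × 5.63×10¹ × 1.02×10⁴ = 9.20×10⁻¹⁵ V²
V_n = √(9.20×10⁻¹⁵) = 9.59×10⁻⁸ V = 95.9 nV

95.9 nV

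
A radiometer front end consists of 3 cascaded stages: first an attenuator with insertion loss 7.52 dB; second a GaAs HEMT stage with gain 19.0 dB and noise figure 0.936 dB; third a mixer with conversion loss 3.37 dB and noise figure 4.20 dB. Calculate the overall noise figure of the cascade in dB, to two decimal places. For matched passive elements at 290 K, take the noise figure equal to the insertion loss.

8.53 dB

Convert to linear (a loss of L dB is a gain of −L dB): F_i = 10^(NF_i/10), G_i = 10^(G_i,dB/10)
  Stage 1: F_1 = 10^(7.52/10) = 5.649, G_1 = 10^(−7.52/10) = 0.1770
  Stage 2: F_2 = 10^(0.936/10) = 1.241, G_2 = 10^(19.0/10) = 79.43
  Stage 3: F_3 = 10^(4.20/10) = 2.630, G_3 = 10^(−3.37/10) = 0.4603
Friis cascade:
  F = 5.649 + (1.241 − 1)/0.1770 + (2.630 − 1)/14.06 = 7.124
NF = 10 log₁₀(7.124) = 8.53 dB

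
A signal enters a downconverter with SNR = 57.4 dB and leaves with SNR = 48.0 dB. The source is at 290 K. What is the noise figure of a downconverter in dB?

9.4 dB

NF (dB) = SNR_in(dB) − SNR_out(dB) when the source is at T₀
NF = 57.4 − 48.0 = 9.4 dB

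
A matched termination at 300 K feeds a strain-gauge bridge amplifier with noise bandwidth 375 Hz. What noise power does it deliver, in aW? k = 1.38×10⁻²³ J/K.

1.55 aW

P_n = kTB = 1.38×10⁻²³ × 300 × 3.75×10² = 1.55×10⁻¹⁸ W = 1.55 aW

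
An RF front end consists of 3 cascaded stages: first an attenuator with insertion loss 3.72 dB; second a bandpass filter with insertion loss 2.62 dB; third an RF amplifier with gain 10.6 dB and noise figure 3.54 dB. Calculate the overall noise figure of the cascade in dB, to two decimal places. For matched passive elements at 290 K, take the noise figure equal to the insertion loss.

9.88 dB

Convert to linear (a loss of L dB is a gain of −L dB): F_i = 10^(NF_i/10), G_i = 10^(G_i,dB/10)
  Stage 1: F_1 = 10^(3.72/10) = 2.355, G_1 = 10^(−3.72/10) = 0.4246
  Stage 2: F_2 = 10^(2.62/10) = 1.828, G_2 = 10^(−2.62/10) = 0.5470
  Stage 3: F_3 = 10^(3.54/10) = 2.259, G_3 = 10^(10.6/10) = 11.48
Friis cascade:
  F = 2.355 + (1.828 − 1)/0.4246 + (2.259 − 1)/0.2323 = 9.727
NF = 10 log₁₀(9.727) = 9.88 dB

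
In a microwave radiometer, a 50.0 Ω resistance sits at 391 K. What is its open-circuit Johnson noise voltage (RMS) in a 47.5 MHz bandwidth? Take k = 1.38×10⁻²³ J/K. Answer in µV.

V_n = √(4kTRB)
4kTRB = 4 × 1.38×10⁻²³ × 391 × 5.00×10¹ × 4.75×10⁷ = 5.13×10⁻¹¹ V²
V_n = √(5.13×10⁻¹¹) = 7.16×10⁻⁶ V = 7.16 µV

7.16 µV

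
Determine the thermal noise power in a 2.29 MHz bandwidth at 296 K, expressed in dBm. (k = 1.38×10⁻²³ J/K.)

P_n = kTB = 1.38×10⁻²³ × 296 × 2.29×10⁶ = 9.35×10⁻¹⁵ W
In dBm: 10 log₁₀(9.35×10⁻¹⁵ / 10⁻³) = −110.3 dBm

−110.3 dBm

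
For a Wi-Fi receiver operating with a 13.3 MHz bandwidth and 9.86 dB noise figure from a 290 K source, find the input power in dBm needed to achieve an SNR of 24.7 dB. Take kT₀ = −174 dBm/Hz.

−68.2 dBm

Sensitivity = −174 + 10 log₁₀(B) + NF + SNR_min
= −174 + 71.24 + 9.86 + 24.7
= −68.20 dBm → −68.2 dBm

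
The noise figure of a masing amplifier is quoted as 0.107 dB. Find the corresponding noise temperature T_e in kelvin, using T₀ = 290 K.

7.23 K

F = 10^(0.107/10) = 1.02494
T_e = (F − 1)·T₀ = (1.02494 − 1) × 290 = 7.23 K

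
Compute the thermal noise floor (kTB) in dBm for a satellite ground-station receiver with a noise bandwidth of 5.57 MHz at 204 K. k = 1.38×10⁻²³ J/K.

P_n = kTB = 1.38×10⁻²³ × 204 × 5.57×10⁶ = 1.57×10⁻¹⁴ W
In dBm: 10 log₁₀(1.57×10⁻¹⁴ / 10⁻³) = −108.0 dBm

−108.0 dBm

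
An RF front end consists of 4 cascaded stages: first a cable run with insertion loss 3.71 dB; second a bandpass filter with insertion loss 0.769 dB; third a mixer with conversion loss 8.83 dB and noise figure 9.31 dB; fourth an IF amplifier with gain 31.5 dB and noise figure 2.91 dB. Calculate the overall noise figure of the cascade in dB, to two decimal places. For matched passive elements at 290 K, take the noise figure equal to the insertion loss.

16.47 dB

Convert to linear (a loss of L dB is a gain of −L dB): F_i = 10^(NF_i/10), G_i = 10^(G_i,dB/10)
  Stage 1: F_1 = 10^(3.71/10) = 2.350, G_1 = 10^(−3.71/10) = 0.4256
  Stage 2: F_2 = 10^(0.769/10) = 1.194, G_2 = 10^(−0.769/10) = 0.8377
  Stage 3: F_3 = 10^(9.31/10) = 8.531, G_3 = 10^(−8.83/10) = 0.1309
  Stage 4: F_4 = 10^(2.91/10) = 1.954, G_4 = 10^(31.5/10) = 1413
Friis cascade:
  F = 2.350 + (1.194 − 1)/0.4256 + (8.531 − 1)/0.3565 + (1.954 − 1)/0.04668 = 44.37
NF = 10 log₁₀(44.37) = 16.47 dB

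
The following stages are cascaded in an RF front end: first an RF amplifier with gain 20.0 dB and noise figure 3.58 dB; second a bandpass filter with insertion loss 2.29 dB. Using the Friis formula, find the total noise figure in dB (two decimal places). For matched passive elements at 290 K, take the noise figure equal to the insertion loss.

3.59 dB

Convert to linear (a loss of L dB is a gain of −L dB): F_i = 10^(NF_i/10), G_i = 10^(G_i,dB/10)
  Stage 1: F_1 = 10^(3.58/10) = 2.280, G_1 = 10^(20.0/10) = 100.0
  Stage 2: F_2 = 10^(2.29/10) = 1.694, G_2 = 10^(−2.29/10) = 0.5902
Friis cascade:
  F = 2.280 + (1.694 − 1)/100.0 = 2.287
NF = 10 log₁₀(2.287) = 3.59 dB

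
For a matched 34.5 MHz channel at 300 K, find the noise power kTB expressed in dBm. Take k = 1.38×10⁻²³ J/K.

−98.5 dBm

P_n = kTB = 1.38×10⁻²³ × 300 × 3.45×10⁷ = 1.43×10⁻¹³ W
In dBm: 10 log₁₀(1.43×10⁻¹³ / 10⁻³) = −98.5 dBm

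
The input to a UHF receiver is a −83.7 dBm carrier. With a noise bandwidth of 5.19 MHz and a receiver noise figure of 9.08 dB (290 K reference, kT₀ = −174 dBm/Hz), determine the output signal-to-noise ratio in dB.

14.1 dB

Noise floor: N = −174 + 10 log₁₀(B) + NF
10 log₁₀(5.19×10⁶) = 67.15 dB
N = −174 + 67.15 + 9.08 = −97.77 dBm
SNR = P_sig − N = −83.7 − (−97.77) = 14.07 dB → 14.1 dB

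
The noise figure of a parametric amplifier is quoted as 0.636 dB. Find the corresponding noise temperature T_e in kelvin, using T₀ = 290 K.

45.7 K

F = 10^(0.636/10) = 1.15771
T_e = (F − 1)·T₀ = (1.15771 − 1) × 290 = 45.7 K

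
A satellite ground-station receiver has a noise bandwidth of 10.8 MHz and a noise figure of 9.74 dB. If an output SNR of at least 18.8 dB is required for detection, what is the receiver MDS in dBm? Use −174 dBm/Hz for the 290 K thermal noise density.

−75.1 dBm

Sensitivity = −174 + 10 log₁₀(B) + NF + SNR_min
= −174 + 70.33 + 9.74 + 18.8
= −75.13 dBm → −75.1 dBm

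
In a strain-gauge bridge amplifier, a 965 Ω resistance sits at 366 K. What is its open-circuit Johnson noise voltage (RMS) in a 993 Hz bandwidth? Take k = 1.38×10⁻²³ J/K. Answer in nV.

139 nV

V_n = √(4kTRB)
4kTRB = 4 × 1.38×10⁻²³ × 366 × 9.65×10² × 9.93×10² = 1.94×10⁻¹⁴ V²
V_n = √(1.94×10⁻¹⁴) = 1.39×10⁻⁷ V = 139 nV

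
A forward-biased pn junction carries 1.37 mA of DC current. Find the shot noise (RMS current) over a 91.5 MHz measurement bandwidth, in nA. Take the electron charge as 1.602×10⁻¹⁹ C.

I_n = √(2qI·B)
2qI·B = 2 × 1.602×10⁻¹⁹ × 1.37×10⁻³ × 9.15×10⁷ = 4.02×10⁻¹⁴ A²
I_n = √(4.02×10⁻¹⁴) = 2.00×10⁻⁷ A = 200 nA

200 nA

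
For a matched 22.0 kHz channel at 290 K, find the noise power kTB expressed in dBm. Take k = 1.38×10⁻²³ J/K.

P_n = kTB = 1.38×10⁻²³ × 290 × 2.20×10⁴ = 8.80×10⁻¹⁷ W
In dBm: 10 log₁₀(8.80×10⁻¹⁷ / 10⁻³) = −130.6 dBm

−130.6 dBm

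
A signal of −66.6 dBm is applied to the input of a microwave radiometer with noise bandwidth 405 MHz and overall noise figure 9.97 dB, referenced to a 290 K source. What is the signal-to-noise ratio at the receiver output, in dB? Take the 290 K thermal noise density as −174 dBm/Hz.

11.4 dB

Noise floor: N = −174 + 10 log₁₀(B) + NF
10 log₁₀(4.05×10⁸) = 86.07 dB
N = −174 + 86.07 + 9.97 = −77.96 dBm
SNR = P_sig − N = −66.6 − (−77.96) = 11.36 dB → 11.4 dB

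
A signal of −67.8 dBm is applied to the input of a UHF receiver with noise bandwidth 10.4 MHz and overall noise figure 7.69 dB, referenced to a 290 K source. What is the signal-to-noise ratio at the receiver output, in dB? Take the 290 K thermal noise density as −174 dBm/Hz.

Noise floor: N = −174 + 10 log₁₀(B) + NF
10 log₁₀(1.04×10⁷) = 70.17 dB
N = −174 + 70.17 + 7.69 = −96.14 dBm
SNR = P_sig − N = −67.8 − (−96.14) = 28.34 dB → 28.3 dB

28.3 dB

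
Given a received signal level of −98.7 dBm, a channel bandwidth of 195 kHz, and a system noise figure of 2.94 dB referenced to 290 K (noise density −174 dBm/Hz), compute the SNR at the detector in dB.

Noise floor: N = −174 + 10 log₁₀(B) + NF
10 log₁₀(1.95×10⁵) = 52.9 dB
N = −174 + 52.9 + 2.94 = −118.16 dBm
SNR = P_sig − N = −98.7 − (−118.16) = 19.46 dB → 19.5 dB

19.5 dB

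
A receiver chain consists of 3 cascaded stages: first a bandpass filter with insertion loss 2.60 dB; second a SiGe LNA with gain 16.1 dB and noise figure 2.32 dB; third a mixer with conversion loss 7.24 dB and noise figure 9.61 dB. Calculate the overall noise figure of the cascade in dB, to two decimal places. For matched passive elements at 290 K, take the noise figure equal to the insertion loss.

5.40 dB

Convert to linear (a loss of L dB is a gain of −L dB): F_i = 10^(NF_i/10), G_i = 10^(G_i,dB/10)
  Stage 1: F_1 = 10^(2.60/10) = 1.820, G_1 = 10^(−2.60/10) = 0.5495
  Stage 2: F_2 = 10^(2.32/10) = 1.706, G_2 = 10^(16.1/10) = 40.74
  Stage 3: F_3 = 10^(9.61/10) = 9.141, G_3 = 10^(−7.24/10) = 0.1888
Friis cascade:
  F = 1.820 + (1.706 − 1)/0.5495 + (9.141 − 1)/22.39 = 3.468
NF = 10 log₁₀(3.468) = 5.40 dB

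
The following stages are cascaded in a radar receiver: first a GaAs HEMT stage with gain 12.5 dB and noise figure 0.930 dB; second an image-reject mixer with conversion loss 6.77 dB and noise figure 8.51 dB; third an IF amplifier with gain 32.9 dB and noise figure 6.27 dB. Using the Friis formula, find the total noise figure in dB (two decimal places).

Convert to linear (a loss of L dB is a gain of −L dB): F_i = 10^(NF_i/10), G_i = 10^(G_i,dB/10)
  Stage 1: F_1 = 10^(0.930/10) = 1.239, G_1 = 10^(12.5/10) = 17.78
  Stage 2: F_2 = 10^(8.51/10) = 7.096, G_2 = 10^(−6.77/10) = 0.2104
  Stage 3: F_3 = 10^(6.27/10) = 4.236, G_3 = 10^(32.9/10) = 1950
Friis cascade:
  F = 1.239 + (7.096 − 1)/17.78 + (4.236 − 1)/3.741 = 2.447
NF = 10 log₁₀(2.447) = 3.89 dB

3.89 dB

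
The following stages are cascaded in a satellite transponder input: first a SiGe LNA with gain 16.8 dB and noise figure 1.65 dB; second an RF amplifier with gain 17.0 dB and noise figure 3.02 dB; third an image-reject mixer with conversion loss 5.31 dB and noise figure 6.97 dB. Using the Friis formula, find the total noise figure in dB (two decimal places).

1.72 dB

Convert to linear (a loss of L dB is a gain of −L dB): F_i = 10^(NF_i/10), G_i = 10^(G_i,dB/10)
  Stage 1: F_1 = 10^(1.65/10) = 1.462, G_1 = 10^(16.8/10) = 47.86
  Stage 2: F_2 = 10^(3.02/10) = 2.004, G_2 = 10^(17.0/10) = 50.12
  Stage 3: F_3 = 10^(6.97/10) = 4.977, G_3 = 10^(−5.31/10) = 0.2944
Friis cascade:
  F = 1.462 + (2.004 − 1)/47.86 + (4.977 − 1)/2399 = 1.485
NF = 10 log₁₀(1.485) = 1.72 dB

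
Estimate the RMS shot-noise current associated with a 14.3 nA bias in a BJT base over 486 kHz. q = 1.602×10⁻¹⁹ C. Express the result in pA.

47.2 pA

I_n = √(2qI·B)
2qI·B = 2 × 1.602×10⁻¹⁹ × 1.43×10⁻⁸ × 4.86×10⁵ = 2.23×10⁻²¹ A²
I_n = √(2.23×10⁻²¹) = 4.72×10⁻¹¹ A = 47.2 pA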